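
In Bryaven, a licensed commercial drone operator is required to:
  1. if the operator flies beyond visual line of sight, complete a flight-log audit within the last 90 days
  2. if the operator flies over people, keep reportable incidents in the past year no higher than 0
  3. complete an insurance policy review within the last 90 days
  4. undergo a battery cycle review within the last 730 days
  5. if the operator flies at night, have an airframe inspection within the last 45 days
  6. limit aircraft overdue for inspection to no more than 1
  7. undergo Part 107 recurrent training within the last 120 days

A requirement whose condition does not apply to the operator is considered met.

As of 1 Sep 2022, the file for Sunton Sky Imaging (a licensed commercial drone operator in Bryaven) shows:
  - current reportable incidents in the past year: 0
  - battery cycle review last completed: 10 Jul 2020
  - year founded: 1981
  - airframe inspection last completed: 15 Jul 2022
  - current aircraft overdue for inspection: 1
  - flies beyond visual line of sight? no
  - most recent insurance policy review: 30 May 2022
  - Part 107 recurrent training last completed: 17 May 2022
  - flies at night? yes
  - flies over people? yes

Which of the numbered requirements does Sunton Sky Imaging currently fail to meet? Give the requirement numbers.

1. condition 'flies beyond visual line of sight' does not hold → requirement n/a → met
2. condition 'flies over people' holds; reportable incidents in the past year 0 ≤ 0 → met
3. insurance policy review 94 days ago vs limit 90 → not met
4. battery cycle review 783 days ago vs limit 730 → not met
5. condition 'flies at night' holds; airframe inspection 48 days ago vs limit 45 → not met
6. aircraft overdue for inspection 1 ≤ 1 → met
7. Part 107 recurrent training 107 days ago vs limit 120 → met
Not met: 3, 4, 5

3, 4, 5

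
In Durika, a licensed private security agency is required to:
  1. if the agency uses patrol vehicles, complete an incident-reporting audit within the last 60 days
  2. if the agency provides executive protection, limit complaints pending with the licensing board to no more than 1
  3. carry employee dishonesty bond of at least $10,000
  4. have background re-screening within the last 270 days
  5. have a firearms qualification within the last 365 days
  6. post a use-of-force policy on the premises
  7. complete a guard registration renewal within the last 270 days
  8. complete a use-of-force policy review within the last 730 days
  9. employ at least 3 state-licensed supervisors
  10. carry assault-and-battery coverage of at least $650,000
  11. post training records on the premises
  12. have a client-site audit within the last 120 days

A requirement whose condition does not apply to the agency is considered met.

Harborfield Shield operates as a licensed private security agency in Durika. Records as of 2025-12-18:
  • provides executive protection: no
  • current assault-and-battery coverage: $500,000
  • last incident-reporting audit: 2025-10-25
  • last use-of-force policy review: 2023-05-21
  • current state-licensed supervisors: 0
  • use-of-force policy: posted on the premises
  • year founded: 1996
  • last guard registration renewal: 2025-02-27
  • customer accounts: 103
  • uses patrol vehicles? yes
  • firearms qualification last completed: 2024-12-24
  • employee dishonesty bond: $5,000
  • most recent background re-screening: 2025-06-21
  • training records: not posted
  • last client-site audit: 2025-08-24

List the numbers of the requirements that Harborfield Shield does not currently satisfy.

1. condition 'uses patrol vehicles' holds; incident-reporting audit 54 days ago vs limit 60 → met
2. condition 'provides executive protection' does not hold → requirement n/a → met
3. employee dishonesty bond $5,000 < $10,000 → not met
4. background re-screening 180 days ago vs limit 270 → met
5. firearms qualification 359 days ago vs limit 365 → met
6. use-of-force policy present → met
7. guard registration renewal 294 days ago vs limit 270 → not met
8. use-of-force policy review 942 days ago vs limit 730 → not met
9. state-licensed supervisors 0 < 3 → not met
10. assault-and-battery coverage $500,000 < $650,000 → not met
11. training records absent → not met
12. client-site audit 116 days ago vs limit 120 → met
Not met: 3, 7, 8, 9, 10, 11

3, 7, 8, 9, 10, 11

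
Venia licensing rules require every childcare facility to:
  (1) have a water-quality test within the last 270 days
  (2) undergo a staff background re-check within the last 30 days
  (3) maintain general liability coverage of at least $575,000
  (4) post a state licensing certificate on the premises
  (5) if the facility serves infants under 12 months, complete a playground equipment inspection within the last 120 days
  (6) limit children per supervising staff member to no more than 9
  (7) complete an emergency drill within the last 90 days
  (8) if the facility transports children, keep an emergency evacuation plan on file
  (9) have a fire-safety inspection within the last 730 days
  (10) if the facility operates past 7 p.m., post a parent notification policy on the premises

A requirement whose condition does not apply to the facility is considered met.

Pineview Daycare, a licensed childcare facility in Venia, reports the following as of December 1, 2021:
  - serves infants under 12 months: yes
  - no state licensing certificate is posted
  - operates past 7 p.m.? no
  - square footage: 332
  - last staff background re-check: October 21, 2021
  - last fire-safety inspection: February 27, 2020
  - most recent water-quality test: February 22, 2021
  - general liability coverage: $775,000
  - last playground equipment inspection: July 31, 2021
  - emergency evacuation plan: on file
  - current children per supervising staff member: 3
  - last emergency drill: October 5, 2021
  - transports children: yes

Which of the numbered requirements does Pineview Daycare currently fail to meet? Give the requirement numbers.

1. water-quality test 282 days ago vs limit 270 → not met
2. staff background re-check 41 days ago vs limit 30 → not met
3. general liability coverage $775,000 ≥ $575,000 → met
4. state licensing certificate absent → not met
5. condition 'serves infants under 12 months' holds; playground equipment inspection 123 days ago vs limit 120 → not met
6. children per supervising staff member 3 ≤ 9 → met
7. emergency drill 57 days ago vs limit 90 → met
8. condition 'transports children' holds; emergency evacuation plan present → met
9. fire-safety inspection 643 days ago vs limit 730 → met
10. condition 'operates past 7 p.m.' does not hold → requirement n/a → met
Not met: 1, 2, 4, 5

1, 2, 4, 5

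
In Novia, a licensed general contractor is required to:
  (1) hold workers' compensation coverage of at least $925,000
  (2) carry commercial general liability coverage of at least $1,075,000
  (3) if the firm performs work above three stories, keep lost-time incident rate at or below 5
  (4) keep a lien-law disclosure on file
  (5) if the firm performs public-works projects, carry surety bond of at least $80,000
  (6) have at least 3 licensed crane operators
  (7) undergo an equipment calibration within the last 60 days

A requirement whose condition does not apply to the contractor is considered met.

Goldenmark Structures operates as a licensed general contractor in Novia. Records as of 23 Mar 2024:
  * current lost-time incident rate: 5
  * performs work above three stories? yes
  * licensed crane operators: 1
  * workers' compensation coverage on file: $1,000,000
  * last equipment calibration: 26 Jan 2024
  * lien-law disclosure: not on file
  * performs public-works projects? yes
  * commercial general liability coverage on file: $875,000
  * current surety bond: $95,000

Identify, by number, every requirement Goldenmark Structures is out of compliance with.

2, 4, 6

1. workers' compensation coverage $1,000,000 ≥ $925,000 → met
2. commercial general liability coverage $875,000 < $1,075,000 → not met
3. condition 'performs work above three stories' holds; lost-time incident rate 5 ≤ 5 → met
4. lien-law disclosure absent → not met
5. condition 'performs public-works projects' holds; surety bond $95,000 ≥ $80,000 → met
6. licensed crane operators 1 < 3 → not met
7. equipment calibration 57 days ago vs limit 60 → met
Not met: 2, 4, 6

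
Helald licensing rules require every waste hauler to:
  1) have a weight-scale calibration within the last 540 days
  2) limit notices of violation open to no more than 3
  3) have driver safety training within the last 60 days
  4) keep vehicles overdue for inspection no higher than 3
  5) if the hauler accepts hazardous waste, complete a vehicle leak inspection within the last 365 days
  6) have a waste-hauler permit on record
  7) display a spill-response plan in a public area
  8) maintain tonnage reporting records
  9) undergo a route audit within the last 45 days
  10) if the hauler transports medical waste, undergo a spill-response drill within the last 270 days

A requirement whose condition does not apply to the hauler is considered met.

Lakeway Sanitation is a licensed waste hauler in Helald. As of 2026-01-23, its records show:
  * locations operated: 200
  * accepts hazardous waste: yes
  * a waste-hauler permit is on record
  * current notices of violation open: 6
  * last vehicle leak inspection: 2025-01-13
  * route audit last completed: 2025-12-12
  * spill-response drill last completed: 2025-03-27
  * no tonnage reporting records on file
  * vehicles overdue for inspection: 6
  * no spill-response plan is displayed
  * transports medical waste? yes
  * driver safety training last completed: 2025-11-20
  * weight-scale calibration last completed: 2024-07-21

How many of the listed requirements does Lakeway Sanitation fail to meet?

1. weight-scale calibration 551 days ago vs limit 540 → not met
2. notices of violation open 6 > 3 → not met
3. driver safety training 64 days ago vs limit 60 → not met
4. vehicles overdue for inspection 6 > 3 → not met
5. condition 'accepts hazardous waste' holds; vehicle leak inspection 375 days ago vs limit 365 → not met
6. waste-hauler permit present → met
7. spill-response plan absent → not met
8. tonnage reporting records absent → not met
9. route audit 42 days ago vs limit 45 → met
10. condition 'transports medical waste' holds; spill-response drill 302 days ago vs limit 270 → not met
Not met: 8 of 10

8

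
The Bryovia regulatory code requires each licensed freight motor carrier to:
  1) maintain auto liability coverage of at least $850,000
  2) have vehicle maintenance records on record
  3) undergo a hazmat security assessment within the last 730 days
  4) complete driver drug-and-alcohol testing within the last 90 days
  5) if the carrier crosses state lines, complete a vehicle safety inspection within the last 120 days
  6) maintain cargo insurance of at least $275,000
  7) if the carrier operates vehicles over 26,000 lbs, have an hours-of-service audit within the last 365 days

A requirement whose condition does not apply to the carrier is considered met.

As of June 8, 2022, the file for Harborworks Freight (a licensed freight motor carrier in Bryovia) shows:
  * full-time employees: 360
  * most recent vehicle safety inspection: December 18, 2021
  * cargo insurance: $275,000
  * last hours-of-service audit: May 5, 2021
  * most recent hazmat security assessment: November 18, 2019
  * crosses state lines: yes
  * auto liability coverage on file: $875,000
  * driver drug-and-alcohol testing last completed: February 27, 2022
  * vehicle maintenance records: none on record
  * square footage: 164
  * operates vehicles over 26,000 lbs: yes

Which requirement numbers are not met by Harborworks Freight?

1. auto liability coverage $875,000 ≥ $850,000 → met
2. vehicle maintenance records absent → not met
3. hazmat security assessment 933 days ago vs limit 730 → not met
4. driver drug-and-alcohol testing 101 days ago vs limit 90 → not met
5. condition 'crosses state lines' holds; vehicle safety inspection 172 days ago vs limit 120 → not met
6. cargo insurance $275,000 ≥ $275,000 → met
7. condition 'operates vehicles over 26,000 lbs' holds; hours-of-service audit 399 days ago vs limit 365 → not met
Not met: 2, 3, 4, 5, 7

2, 3, 4, 5, 7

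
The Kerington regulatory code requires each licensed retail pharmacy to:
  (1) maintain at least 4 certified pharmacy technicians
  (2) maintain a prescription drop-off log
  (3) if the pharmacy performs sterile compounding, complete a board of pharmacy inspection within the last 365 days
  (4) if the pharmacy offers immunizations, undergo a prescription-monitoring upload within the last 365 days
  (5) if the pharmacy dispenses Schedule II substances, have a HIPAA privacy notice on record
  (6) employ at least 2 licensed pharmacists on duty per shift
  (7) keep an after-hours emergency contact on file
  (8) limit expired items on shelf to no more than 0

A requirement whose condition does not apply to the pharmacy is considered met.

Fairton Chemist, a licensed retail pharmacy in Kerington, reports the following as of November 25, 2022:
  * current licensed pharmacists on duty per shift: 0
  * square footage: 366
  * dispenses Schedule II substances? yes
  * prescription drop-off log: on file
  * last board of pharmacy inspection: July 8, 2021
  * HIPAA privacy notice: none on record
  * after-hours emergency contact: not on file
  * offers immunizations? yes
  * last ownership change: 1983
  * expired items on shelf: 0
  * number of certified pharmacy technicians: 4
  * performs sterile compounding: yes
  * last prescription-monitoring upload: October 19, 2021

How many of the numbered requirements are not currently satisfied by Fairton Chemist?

1. certified pharmacy technicians 4 ≥ 4 → met
2. prescription drop-off log present → met
3. condition 'performs sterile compounding' holds; board of pharmacy inspection 505 days ago vs limit 365 → not met
4. condition 'offers immunizations' holds; prescription-monitoring upload 402 days ago vs limit 365 → not met
5. condition 'dispenses Schedule II substances' holds; HIPAA privacy notice absent → not met
6. licensed pharmacists on duty per shift 0 < 2 → not met
7. after-hours emergency contact absent → not met
8. expired items on shelf 0 ≤ 0 → met
Not met: 5 of 8

5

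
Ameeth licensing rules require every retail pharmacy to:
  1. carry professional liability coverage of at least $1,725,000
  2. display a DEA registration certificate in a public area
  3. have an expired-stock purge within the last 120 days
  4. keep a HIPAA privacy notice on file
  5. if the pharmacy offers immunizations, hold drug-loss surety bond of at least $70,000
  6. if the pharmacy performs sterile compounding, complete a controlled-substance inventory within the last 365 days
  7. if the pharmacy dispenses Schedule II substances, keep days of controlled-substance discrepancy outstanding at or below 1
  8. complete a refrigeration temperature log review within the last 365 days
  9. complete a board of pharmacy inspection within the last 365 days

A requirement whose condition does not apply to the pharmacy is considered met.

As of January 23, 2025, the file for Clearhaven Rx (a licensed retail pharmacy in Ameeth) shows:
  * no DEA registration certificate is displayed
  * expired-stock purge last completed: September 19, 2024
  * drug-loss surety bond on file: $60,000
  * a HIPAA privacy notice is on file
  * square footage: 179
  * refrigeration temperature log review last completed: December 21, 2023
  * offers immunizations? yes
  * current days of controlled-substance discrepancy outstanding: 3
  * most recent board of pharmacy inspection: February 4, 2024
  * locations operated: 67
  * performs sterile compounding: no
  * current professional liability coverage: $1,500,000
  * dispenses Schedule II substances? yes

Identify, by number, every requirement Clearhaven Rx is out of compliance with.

1. professional liability coverage $1,500,000 < $1,725,000 → not met
2. DEA registration certificate absent → not met
3. expired-stock purge 126 days ago vs limit 120 → not met
4. HIPAA privacy notice present → met
5. condition 'offers immunizations' holds; drug-loss surety bond $60,000 < $70,000 → not met
6. condition 'performs sterile compounding' does not hold → requirement n/a → met
7. condition 'dispenses Schedule II substances' holds; days of controlled-substance discrepancy outstanding 3 > 1 → not met
8. refrigeration temperature log review 399 days ago vs limit 365 → not met
9. board of pharmacy inspection 354 days ago vs limit 365 → met
Not met: 1, 2, 3, 5, 7, 8

1, 2, 3, 5, 7, 8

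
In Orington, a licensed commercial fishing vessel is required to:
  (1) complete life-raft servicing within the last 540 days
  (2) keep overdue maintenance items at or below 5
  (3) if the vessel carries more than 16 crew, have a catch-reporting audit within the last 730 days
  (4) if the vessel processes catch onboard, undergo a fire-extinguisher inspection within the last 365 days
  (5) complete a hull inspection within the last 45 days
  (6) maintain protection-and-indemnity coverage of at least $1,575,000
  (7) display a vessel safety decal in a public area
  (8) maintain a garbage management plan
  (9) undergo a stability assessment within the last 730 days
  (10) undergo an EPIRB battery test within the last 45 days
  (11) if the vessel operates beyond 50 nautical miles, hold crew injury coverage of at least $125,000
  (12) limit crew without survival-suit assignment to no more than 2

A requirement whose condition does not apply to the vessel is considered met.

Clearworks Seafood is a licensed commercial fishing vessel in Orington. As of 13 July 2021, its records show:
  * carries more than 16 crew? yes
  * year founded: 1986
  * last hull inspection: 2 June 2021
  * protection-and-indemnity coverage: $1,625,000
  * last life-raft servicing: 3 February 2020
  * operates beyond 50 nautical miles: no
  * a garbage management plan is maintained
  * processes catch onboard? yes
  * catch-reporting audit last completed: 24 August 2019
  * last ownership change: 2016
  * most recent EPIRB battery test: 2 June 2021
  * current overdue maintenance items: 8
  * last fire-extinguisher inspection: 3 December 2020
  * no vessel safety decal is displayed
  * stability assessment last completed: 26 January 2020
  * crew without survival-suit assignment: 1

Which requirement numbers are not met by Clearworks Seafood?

1. life-raft servicing 526 days ago vs limit 540 → met
2. overdue maintenance items 8 > 5 → not met
3. condition 'carries more than 16 crew' holds; catch-reporting audit 689 days ago vs limit 730 → met
4. condition 'processes catch onboard' holds; fire-extinguisher inspection 222 days ago vs limit 365 → met
5. hull inspection 41 days ago vs limit 45 → met
6. protection-and-indemnity coverage $1,625,000 ≥ $1,575,000 → met
7. vessel safety decal absent → not met
8. garbage management plan present → met
9. stability assessment 534 days ago vs limit 730 → met
10. EPIRB battery test 41 days ago vs limit 45 → met
11. condition 'operates beyond 50 nautical miles' does not hold → requirement n/a → met
12. crew without survival-suit assignment 1 ≤ 2 → met
Not met: 2, 7

2, 7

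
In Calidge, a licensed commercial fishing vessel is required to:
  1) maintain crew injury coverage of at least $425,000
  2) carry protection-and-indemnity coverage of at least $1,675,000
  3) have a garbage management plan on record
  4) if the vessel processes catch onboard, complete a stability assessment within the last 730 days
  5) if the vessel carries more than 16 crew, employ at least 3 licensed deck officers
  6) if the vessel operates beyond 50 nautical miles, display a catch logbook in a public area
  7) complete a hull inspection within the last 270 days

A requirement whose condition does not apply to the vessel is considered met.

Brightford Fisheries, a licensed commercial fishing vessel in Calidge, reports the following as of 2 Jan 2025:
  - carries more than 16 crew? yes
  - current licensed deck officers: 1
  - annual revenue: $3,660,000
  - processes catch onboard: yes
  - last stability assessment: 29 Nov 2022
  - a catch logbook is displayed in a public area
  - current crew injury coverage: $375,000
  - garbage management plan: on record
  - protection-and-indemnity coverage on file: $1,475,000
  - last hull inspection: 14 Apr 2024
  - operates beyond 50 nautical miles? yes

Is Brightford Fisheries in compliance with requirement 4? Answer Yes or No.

4. condition 'processes catch onboard' holds; stability assessment 765 days ago vs limit 730 → not met

No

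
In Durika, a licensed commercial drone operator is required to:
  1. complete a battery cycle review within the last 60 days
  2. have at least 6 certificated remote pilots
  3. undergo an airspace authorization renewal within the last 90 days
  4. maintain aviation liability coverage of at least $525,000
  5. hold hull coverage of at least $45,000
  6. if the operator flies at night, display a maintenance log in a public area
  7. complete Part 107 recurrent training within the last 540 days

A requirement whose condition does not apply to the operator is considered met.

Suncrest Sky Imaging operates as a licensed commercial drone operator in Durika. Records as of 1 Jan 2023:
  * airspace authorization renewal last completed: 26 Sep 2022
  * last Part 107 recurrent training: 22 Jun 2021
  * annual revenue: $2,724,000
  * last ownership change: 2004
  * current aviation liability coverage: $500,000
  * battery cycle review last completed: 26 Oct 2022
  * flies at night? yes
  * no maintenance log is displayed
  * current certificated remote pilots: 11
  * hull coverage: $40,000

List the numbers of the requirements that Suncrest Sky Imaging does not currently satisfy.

1, 3, 4, 5, 6, 7

1. battery cycle review 67 days ago vs limit 60 → not met
2. certificated remote pilots 11 ≥ 6 → met
3. airspace authorization renewal 97 days ago vs limit 90 → not met
4. aviation liability coverage $500,000 < $525,000 → not met
5. hull coverage $40,000 < $45,000 → not met
6. condition 'flies at night' holds; maintenance log absent → not met
7. Part 107 recurrent training 558 days ago vs limit 540 → not met
Not met: 1, 3, 4, 5, 6, 7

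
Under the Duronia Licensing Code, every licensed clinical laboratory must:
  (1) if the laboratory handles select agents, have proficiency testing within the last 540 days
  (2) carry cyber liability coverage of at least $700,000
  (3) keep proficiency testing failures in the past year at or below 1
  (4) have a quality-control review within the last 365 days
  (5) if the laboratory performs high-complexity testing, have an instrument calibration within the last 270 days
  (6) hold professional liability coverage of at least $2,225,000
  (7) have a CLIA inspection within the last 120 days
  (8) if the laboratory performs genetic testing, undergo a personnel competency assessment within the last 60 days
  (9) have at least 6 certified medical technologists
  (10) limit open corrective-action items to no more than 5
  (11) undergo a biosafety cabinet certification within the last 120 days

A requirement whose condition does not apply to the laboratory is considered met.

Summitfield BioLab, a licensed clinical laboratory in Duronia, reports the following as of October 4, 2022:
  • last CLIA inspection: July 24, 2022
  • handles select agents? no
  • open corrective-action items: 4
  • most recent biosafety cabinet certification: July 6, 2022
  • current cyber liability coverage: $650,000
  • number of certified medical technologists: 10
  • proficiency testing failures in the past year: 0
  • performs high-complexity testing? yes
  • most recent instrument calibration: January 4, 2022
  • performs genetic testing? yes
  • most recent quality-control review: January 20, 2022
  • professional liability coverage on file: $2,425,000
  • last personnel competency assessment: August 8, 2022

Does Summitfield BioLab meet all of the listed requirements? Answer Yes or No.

1. condition 'handles select agents' does not hold → requirement n/a → met
2. cyber liability coverage $650,000 < $700,000 → not met
3. proficiency testing failures in the past year 0 ≤ 1 → met
4. quality-control review 257 days ago vs limit 365 → met
5. condition 'performs high-complexity testing' holds; instrument calibration 273 days ago vs limit 270 → not met
6. professional liability coverage $2,425,000 ≥ $2,225,000 → met
7. CLIA inspection 72 days ago vs limit 120 → met
8. condition 'performs genetic testing' holds; personnel competency assessment 57 days ago vs limit 60 → met
9. certified medical technologists 10 ≥ 6 → met
10. open corrective-action items 4 ≤ 5 → met
11. biosafety cabinet certification 90 days ago vs limit 120 → met
Not met: 2, 5

No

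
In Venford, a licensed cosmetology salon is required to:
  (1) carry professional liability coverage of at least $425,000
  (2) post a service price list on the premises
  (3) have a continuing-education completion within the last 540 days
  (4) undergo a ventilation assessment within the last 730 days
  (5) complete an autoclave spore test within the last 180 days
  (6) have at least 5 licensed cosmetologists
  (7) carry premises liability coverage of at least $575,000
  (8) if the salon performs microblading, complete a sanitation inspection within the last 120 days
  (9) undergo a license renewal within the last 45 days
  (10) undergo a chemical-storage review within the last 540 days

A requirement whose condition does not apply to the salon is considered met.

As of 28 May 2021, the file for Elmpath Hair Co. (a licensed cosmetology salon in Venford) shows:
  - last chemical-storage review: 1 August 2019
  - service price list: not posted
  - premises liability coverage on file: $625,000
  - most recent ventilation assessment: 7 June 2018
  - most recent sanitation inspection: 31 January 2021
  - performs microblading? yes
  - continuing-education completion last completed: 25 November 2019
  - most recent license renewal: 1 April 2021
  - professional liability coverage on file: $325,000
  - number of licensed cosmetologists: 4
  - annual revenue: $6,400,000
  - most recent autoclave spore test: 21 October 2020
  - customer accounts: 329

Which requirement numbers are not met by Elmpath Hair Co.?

1. professional liability coverage $325,000 < $425,000 → not met
2. service price list absent → not met
3. continuing-education completion 550 days ago vs limit 540 → not met
4. ventilation assessment 1086 days ago vs limit 730 → not met
5. autoclave spore test 219 days ago vs limit 180 → not met
6. licensed cosmetologists 4 < 5 → not met
7. premises liability coverage $625,000 ≥ $575,000 → met
8. condition 'performs microblading' holds; sanitation inspection 117 days ago vs limit 120 → met
9. license renewal 57 days ago vs limit 45 → not met
10. chemical-storage review 666 days ago vs limit 540 → not met
Not met: 1, 2, 3, 4, 5, 6, 9, 10

1, 2, 3, 4, 5, 6, 9, 10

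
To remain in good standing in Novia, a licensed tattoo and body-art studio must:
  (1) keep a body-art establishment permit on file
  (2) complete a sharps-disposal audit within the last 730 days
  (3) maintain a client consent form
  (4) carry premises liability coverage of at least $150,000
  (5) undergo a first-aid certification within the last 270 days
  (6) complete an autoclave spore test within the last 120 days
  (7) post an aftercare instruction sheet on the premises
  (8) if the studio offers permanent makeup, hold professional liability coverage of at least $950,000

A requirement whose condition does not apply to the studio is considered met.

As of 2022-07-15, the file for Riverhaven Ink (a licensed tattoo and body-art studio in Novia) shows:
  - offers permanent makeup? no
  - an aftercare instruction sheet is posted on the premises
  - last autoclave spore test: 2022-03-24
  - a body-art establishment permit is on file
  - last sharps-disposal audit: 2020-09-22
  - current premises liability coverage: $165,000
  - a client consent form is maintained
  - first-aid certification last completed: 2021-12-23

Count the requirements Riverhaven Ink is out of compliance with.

1. body-art establishment permit present → met
2. sharps-disposal audit 661 days ago vs limit 730 → met
3. client consent form present → met
4. premises liability coverage $165,000 ≥ $150,000 → met
5. first-aid certification 204 days ago vs limit 270 → met
6. autoclave spore test 113 days ago vs limit 120 → met
7. aftercare instruction sheet present → met
8. condition 'offers permanent makeup' does not hold → requirement n/a → met
Not met: 0 of 8

0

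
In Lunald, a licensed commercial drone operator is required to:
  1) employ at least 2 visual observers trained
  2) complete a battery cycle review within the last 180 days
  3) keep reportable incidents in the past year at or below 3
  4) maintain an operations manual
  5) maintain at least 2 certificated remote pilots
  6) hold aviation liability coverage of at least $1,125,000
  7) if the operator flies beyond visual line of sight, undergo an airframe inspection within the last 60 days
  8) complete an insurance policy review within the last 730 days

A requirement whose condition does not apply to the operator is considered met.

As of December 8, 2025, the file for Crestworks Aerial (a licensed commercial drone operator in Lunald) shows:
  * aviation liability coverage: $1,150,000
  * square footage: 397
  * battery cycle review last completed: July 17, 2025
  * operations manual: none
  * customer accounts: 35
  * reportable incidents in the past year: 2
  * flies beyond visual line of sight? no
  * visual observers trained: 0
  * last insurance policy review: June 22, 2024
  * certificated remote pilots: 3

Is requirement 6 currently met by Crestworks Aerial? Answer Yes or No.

6. aviation liability coverage $1,150,000 ≥ $1,125,000 → met

Yes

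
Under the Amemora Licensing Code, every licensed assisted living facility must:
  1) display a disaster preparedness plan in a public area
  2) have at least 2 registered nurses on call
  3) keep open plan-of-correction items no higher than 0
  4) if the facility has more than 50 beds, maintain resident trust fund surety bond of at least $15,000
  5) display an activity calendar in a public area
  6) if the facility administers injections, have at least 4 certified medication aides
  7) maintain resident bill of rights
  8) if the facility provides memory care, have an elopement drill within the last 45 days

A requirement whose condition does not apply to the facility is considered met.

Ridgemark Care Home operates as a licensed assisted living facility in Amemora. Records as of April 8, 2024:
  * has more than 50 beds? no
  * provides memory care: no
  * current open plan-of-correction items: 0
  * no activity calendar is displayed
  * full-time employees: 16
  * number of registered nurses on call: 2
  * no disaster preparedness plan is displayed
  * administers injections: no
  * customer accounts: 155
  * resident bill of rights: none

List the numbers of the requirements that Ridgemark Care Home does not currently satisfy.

1, 5, 7

1. disaster preparedness plan absent → not met
2. registered nurses on call 2 ≥ 2 → met
3. open plan-of-correction items 0 ≤ 0 → met
4. condition 'has more than 50 beds' does not hold → requirement n/a → met
5. activity calendar absent → not met
6. condition 'administers injections' does not hold → requirement n/a → met
7. resident bill of rights absent → not met
8. condition 'provides memory care' does not hold → requirement n/a → met
Not met: 1, 5, 7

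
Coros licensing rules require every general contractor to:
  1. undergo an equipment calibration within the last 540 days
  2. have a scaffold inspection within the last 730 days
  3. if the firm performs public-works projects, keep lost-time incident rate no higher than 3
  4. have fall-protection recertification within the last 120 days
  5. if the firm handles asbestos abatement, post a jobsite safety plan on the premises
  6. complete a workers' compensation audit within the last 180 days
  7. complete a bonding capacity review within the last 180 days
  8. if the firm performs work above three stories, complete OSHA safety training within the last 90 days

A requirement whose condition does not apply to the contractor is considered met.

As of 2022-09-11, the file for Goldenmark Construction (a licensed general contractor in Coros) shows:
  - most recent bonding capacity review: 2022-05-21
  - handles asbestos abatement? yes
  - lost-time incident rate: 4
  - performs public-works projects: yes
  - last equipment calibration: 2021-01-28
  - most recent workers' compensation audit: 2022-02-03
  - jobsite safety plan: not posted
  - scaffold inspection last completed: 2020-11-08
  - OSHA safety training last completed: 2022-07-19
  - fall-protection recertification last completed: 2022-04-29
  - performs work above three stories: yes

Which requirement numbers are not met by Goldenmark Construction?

1. equipment calibration 591 days ago vs limit 540 → not met
2. scaffold inspection 672 days ago vs limit 730 → met
3. condition 'performs public-works projects' holds; lost-time incident rate 4 > 3 → not met
4. fall-protection recertification 135 days ago vs limit 120 → not met
5. condition 'handles asbestos abatement' holds; jobsite safety plan absent → not met
6. workers' compensation audit 220 days ago vs limit 180 → not met
7. bonding capacity review 113 days ago vs limit 180 → met
8. condition 'performs work above three stories' holds; OSHA safety training 54 days ago vs limit 90 → met
Not met: 1, 3, 4, 5, 6

1, 3, 4, 5, 6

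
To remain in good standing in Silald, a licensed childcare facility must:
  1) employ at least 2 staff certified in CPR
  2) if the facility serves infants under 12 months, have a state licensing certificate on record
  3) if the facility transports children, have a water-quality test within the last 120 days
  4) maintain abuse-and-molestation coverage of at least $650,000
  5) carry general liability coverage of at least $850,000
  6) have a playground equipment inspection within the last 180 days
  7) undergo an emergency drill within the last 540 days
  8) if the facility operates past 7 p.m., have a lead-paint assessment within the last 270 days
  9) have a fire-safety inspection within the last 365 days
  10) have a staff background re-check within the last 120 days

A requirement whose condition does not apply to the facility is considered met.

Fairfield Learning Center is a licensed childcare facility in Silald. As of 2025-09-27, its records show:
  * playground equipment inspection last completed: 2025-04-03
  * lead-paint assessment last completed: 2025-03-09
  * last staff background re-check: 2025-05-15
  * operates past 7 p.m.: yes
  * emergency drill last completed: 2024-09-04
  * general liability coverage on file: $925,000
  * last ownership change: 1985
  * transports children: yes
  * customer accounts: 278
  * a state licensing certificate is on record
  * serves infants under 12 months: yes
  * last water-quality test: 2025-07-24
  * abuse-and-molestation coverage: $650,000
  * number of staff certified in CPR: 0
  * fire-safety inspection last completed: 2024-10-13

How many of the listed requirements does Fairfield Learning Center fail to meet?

2

1. staff certified in CPR 0 < 2 → not met
2. condition 'serves infants under 12 months' holds; state licensing certificate present → met
3. condition 'transports children' holds; water-quality test 65 days ago vs limit 120 → met
4. abuse-and-molestation coverage $650,000 ≥ $650,000 → met
5. general liability coverage $925,000 ≥ $850,000 → met
6. playground equipment inspection 177 days ago vs limit 180 → met
7. emergency drill 388 days ago vs limit 540 → met
8. condition 'operates past 7 p.m.' holds; lead-paint assessment 202 days ago vs limit 270 → met
9. fire-safety inspection 349 days ago vs limit 365 → met
10. staff background re-check 135 days ago vs limit 120 → not met
Not met: 2 of 10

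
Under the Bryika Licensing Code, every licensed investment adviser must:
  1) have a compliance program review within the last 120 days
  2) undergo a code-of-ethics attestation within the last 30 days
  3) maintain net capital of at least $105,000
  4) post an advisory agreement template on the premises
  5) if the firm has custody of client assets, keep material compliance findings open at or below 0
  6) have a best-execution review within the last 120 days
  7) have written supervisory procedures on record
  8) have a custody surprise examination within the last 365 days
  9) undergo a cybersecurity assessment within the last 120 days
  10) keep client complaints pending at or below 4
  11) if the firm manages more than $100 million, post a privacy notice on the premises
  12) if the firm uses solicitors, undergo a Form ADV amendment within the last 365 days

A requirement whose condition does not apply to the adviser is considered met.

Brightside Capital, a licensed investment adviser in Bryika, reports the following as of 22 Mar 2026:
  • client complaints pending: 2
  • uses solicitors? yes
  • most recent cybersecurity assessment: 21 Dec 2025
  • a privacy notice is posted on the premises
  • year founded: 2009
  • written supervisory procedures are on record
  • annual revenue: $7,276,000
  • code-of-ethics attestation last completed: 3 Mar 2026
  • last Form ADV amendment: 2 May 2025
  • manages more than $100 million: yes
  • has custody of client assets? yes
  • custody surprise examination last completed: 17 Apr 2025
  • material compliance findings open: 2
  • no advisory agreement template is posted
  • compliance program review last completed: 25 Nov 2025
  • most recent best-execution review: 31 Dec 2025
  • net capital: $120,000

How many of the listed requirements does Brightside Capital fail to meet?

1. compliance program review 117 days ago vs limit 120 → met
2. code-of-ethics attestation 19 days ago vs limit 30 → met
3. net capital $120,000 ≥ $105,000 → met
4. advisory agreement template absent → not met
5. condition 'has custody of client assets' holds; material compliance findings open 2 > 0 → not met
6. best-execution review 81 days ago vs limit 120 → met
7. written supervisory procedures present → met
8. custody surprise examination 339 days ago vs limit 365 → met
9. cybersecurity assessment 91 days ago vs limit 120 → met
10. client complaints pending 2 ≤ 4 → met
11. condition 'manages more than $100 million' holds; privacy notice present → met
12. condition 'uses solicitors' holds; Form ADV amendment 324 days ago vs limit 365 → met
Not met: 2 of 12

2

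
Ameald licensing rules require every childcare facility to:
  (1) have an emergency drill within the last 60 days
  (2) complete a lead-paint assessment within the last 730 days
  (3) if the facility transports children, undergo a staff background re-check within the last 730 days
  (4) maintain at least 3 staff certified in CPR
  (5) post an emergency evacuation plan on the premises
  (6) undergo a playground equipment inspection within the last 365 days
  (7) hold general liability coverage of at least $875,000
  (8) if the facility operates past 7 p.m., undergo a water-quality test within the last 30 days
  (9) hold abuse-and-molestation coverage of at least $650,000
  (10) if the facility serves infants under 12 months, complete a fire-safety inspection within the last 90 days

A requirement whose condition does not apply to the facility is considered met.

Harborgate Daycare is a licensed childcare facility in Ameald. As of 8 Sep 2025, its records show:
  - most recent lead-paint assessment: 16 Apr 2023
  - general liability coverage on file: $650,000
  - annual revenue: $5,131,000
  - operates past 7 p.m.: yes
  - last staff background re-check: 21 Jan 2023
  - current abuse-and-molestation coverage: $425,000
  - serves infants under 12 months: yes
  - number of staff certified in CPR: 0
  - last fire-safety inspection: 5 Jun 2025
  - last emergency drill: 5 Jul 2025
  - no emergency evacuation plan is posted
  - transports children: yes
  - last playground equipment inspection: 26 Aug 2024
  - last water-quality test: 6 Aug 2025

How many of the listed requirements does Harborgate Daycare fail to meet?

10

1. emergency drill 65 days ago vs limit 60 → not met
2. lead-paint assessment 876 days ago vs limit 730 → not met
3. condition 'transports children' holds; staff background re-check 961 days ago vs limit 730 → not met
4. staff certified in CPR 0 < 3 → not met
5. emergency evacuation plan absent → not met
6. playground equipment inspection 378 days ago vs limit 365 → not met
7. general liability coverage $650,000 < $875,000 → not met
8. condition 'operates past 7 p.m.' holds; water-quality test 33 days ago vs limit 30 → not met
9. abuse-and-molestation coverage $425,000 < $650,000 → not met
10. condition 'serves infants under 12 months' holds; fire-safety inspection 95 days ago vs limit 90 → not met
Not met: 10 of 10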